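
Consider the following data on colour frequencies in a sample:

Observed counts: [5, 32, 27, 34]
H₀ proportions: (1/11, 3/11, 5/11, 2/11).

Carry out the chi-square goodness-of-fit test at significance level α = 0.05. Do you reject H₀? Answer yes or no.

n = 98; E_i = n·p_i = [8.91, 26.73, 44.55, 17.82]
χ² = (5−8.91)²/8.91 + (32−26.73)²/26.73 + (27−44.55)²/44.55 + (34−17.82)²/17.82 = 24.3619
df = 3
p-value (upper-tail) = 0.00002
At α=0.05: p < α → reject H₀

reject H₀: yes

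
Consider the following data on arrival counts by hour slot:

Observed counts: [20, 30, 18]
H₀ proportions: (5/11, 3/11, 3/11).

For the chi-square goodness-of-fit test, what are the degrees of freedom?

degrees of freedom = 2

df = k − 1 = 3 − 1 = 2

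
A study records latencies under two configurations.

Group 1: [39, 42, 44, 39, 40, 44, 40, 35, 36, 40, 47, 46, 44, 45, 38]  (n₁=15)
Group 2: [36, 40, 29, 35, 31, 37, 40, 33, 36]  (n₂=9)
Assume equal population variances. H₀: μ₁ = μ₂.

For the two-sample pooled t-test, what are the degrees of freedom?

df = n₁ + n₂ − 2 = 15 + 9 − 2 = 22

degrees of freedom = 22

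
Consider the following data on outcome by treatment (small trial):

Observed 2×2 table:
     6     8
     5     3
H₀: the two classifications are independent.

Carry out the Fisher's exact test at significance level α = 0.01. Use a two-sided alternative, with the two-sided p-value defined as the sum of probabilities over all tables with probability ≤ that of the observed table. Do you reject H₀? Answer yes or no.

reject H₀: no

Margins: r₁=14, r₂=8, c₁=11, c₂=11, n=22
p_obs = C(14,6)·C(8,5)/C(22,11); sum pmf over tables with pmf ≤ p_obs
p-value (two-sided) = 0.65944
At α=0.01: p ≥ α → fail to reject H₀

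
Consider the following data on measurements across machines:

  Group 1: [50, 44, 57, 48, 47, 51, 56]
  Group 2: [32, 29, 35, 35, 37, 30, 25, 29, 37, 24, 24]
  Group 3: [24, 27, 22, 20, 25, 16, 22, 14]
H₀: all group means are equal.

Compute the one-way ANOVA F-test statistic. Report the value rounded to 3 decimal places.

test statistic = 73.121

Group means [50.43, 30.64, 21.25], grand mean 33.077
SSB = Σnᵢ(x̄ᵢ−x̄)² = 3292.086; SSW = ΣΣ(x−x̄ᵢ)² = 517.760
MSB = 3292.086/2 = 1646.0432; MSW = 517.760/23 = 22.5113
F = MSB/MSW = 73.1208
df = (2, 23)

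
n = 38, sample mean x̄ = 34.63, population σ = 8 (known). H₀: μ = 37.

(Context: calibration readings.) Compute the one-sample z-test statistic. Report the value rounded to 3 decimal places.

SE = σ/√n = 8/√38 = 1.2978
z = (x̄−μ₀)/SE = (34.63−37)/1.2978 = -1.8262

test statistic = -1.826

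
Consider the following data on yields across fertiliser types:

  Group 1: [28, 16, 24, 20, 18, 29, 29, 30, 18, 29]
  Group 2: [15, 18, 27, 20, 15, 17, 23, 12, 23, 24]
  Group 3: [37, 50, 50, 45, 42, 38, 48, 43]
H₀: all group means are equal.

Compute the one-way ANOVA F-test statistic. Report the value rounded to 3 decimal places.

Group means [24.10, 19.40, 44.12], grand mean 28.143
SSB = Σnᵢ(x̄ᵢ−x̄)² = 2971.254; SSW = ΣΣ(x−x̄ᵢ)² = 664.175
MSB = 2971.254/2 = 1485.6268; MSW = 664.175/25 = 26.5670
F = MSB/MSW = 55.9200
df = (2, 25)

test statistic = 55.920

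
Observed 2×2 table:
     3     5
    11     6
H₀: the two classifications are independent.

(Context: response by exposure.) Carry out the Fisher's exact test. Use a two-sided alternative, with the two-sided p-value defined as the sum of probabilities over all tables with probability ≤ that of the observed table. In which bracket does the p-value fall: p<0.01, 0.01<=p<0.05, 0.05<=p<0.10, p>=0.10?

Margins: r₁=8, r₂=17, c₁=14, c₂=11, n=25
p_obs = C(8,3)·C(17,11)/C(25,14); sum pmf over tables with pmf ≤ p_obs
p-value (two-sided) = 0.38917
→ bracket: p>=0.10

p-value bracket: p>=0.10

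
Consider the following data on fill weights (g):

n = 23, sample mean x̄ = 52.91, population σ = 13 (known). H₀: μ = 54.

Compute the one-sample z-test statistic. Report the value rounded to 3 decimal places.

test statistic = -0.402

SE = σ/√n = 13/√23 = 2.7107
z = (x̄−μ₀)/SE = (52.91−54)/2.7107 = -0.4021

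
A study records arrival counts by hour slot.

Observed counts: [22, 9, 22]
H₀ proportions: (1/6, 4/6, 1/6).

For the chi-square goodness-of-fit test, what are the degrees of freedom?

df = k − 1 = 3 − 1 = 2

degrees of freedom = 2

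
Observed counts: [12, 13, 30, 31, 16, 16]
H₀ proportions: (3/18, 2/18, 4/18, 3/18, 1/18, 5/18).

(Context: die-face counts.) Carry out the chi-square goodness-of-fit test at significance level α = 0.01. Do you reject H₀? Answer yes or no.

reject H₀: yes

n = 118; E_i = n·p_i = [19.67, 13.11, 26.22, 19.67, 6.56, 32.78]
χ² = (12−19.67)²/19.67 + (13−13.11)²/13.11 + (30−26.22)²/26.22 + (31−19.67)²/19.67 + (16−6.56)²/6.56 + (16−32.78)²/32.78 = 32.2593
df = 5
p-value (upper-tail) = 0.00001
At α=0.01: p < α → reject H₀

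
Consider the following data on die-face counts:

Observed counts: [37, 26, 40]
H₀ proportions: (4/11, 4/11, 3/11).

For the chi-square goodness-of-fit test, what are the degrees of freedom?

degrees of freedom = 2

df = k − 1 = 3 − 1 = 2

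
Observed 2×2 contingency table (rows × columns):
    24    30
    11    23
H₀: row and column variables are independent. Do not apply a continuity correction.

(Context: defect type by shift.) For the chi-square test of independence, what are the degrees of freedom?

degrees of freedom = 1

df = (r−1)(c−1) = (2−1)·(2−1) = 1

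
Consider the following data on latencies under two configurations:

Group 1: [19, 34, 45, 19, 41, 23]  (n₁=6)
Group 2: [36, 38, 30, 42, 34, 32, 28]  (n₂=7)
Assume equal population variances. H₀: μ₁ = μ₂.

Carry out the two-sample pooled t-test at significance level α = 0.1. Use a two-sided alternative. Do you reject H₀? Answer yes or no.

x̄₁=30.167, s₁=11.427, n₁=6
x̄₂=34.286, s₂=4.821, n₂=7
s_p² = [5·11.427² + 6·4.821²]/11 = 72.0238
SE = √(s_p²·(1/6+1/7)) = 4.7216
t = (30.167−34.286)/4.7216 = -0.8724
df = 11
p-value (two-sided) = 0.40164
At α=0.1: p ≥ α → fail to reject H₀

reject H₀: no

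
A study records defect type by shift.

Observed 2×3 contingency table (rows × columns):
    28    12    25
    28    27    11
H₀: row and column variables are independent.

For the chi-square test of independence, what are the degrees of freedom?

degrees of freedom = 2

df = (r−1)(c−1) = (2−1)·(3−1) = 2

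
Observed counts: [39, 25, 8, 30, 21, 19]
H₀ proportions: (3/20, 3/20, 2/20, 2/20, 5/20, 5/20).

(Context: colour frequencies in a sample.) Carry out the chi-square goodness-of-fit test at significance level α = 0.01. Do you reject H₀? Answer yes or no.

reject H₀: yes

n = 142; E_i = n·p_i = [21.30, 21.30, 14.20, 14.20, 35.50, 35.50]
χ² = (39−21.30)²/21.30 + (25−21.30)²/21.30 + (8−14.20)²/14.20 + (30−14.20)²/14.20 + (21−35.50)²/35.50 + (19−35.50)²/35.50 = 49.2300
df = 5
p-value (upper-tail) = 0.00000
At α=0.01: p < α → reject H₀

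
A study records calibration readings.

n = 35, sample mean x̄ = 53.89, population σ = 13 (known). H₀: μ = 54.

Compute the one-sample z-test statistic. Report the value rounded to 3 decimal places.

test statistic = -0.050

SE = σ/√n = 13/√35 = 2.1974
z = (x̄−μ₀)/SE = (53.89−54)/2.1974 = -0.0501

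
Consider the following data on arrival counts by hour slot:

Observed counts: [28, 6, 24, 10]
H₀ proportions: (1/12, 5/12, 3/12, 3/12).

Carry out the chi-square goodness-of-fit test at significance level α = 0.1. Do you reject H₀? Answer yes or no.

n = 68; E_i = n·p_i = [5.67, 28.33, 17.00, 17.00]
χ² = (28−5.67)²/5.67 + (6−28.33)²/28.33 + (24−17.00)²/17.00 + (10−17.00)²/17.00 = 111.3882
df = 3
p-value (upper-tail) = 0.00000
At α=0.1: p < α → reject H₀

reject H₀: yes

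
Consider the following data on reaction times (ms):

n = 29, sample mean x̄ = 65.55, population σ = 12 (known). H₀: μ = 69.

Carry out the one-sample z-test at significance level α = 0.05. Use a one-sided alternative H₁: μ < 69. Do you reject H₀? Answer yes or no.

SE = σ/√n = 12/√29 = 2.2283
z = (x̄−μ₀)/SE = (65.55−69)/2.2283 = -1.5482
p-value (one-sided, H₁ less) = 0.06078
At α=0.05: p ≥ α → fail to reject H₀

reject H₀: no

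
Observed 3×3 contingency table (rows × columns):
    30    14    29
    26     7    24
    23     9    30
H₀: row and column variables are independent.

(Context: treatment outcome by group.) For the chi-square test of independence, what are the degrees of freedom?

degrees of freedom = 4

df = (r−1)(c−1) = (3−1)·(3−1) = 4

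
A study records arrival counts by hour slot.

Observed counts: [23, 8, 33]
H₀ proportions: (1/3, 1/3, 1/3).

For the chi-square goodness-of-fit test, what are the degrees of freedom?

df = k − 1 = 3 − 1 = 2

degrees of freedom = 2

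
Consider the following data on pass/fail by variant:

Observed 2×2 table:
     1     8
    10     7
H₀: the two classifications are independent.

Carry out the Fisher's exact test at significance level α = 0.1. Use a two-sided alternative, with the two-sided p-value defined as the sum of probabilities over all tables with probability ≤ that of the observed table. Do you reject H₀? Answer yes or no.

Margins: r₁=9, r₂=17, c₁=11, c₂=15, n=26
p_obs = C(9,1)·C(17,10)/C(26,11); sum pmf over tables with pmf ≤ p_obs
p-value (two-sided) = 0.03616
At α=0.1: p < α → reject H₀

reject H₀: yes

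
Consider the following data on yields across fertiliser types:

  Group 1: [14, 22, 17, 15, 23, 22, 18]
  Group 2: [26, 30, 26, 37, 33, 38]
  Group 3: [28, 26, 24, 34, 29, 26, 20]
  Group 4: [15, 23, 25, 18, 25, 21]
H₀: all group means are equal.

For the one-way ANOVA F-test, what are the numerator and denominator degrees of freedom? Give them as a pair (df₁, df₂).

degrees of freedom = [3, 22]

k = 4 groups, N = 26 total
df = (k−1, N−k) = (4−1, 26−4) = (3, 22)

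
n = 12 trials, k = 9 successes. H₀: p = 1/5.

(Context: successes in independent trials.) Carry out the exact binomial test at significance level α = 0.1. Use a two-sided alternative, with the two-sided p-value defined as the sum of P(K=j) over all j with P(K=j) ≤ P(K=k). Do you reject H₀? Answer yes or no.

Exact binomial: n=12, k=9, p₀=1/5=0.2000
P(X=j) = C(n,j)·p₀^j·(1−p₀)^(n−j); p = Σ P(X=j) over j with P(X=j) ≤ P(X=9)
p-value (two-sided) = 0.00006
At α=0.1: p < α → reject H₀

reject H₀: yes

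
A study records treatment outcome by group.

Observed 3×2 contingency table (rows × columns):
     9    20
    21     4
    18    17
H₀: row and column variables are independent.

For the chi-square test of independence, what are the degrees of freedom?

df = (r−1)(c−1) = (3−1)·(2−1) = 2

degrees of freedom = 2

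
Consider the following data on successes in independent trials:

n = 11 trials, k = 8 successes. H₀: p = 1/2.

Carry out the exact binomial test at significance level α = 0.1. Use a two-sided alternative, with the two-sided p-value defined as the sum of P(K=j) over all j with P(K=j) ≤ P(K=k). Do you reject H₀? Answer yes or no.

reject H₀: no

Exact binomial: n=11, k=8, p₀=1/2=0.5000
P(X=j) = C(n,j)·p₀^j·(1−p₀)^(n−j); p = Σ P(X=j) over j with P(X=j) ≤ P(X=8)
p-value (two-sided) = 0.22656
At α=0.1: p ≥ α → fail to reject H₀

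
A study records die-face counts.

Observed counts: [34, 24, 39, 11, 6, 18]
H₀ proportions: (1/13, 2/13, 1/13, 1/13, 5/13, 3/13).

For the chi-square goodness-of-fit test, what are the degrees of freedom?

degrees of freedom = 5

df = k − 1 = 6 − 1 = 5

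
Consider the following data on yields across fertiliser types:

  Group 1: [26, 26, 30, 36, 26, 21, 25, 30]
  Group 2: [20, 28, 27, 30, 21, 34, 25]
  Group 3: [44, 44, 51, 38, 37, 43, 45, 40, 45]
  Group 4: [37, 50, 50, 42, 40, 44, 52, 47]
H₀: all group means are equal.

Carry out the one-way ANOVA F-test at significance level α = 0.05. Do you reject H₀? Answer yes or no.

Group means [27.50, 26.43, 43.00, 45.25], grand mean 36.062
SSB = Σnᵢ(x̄ᵢ−x̄)² = 2344.661; SSW = ΣΣ(x−x̄ᵢ)² = 631.214
MSB = 2344.661/3 = 781.5536; MSW = 631.214/28 = 22.5434
F = MSB/MSW = 34.6689
df = (3, 28)
p-value (upper-tail) = 0.00000
At α=0.05: p < α → reject H₀

reject H₀: yes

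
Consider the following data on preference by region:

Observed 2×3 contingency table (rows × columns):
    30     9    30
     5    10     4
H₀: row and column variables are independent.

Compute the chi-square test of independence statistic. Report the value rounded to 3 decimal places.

test statistic = 13.856

Row totals [69, 19], col totals [35, 19, 34], n=88
χ² = (30−27.44)²/27.44 + (9−14.90)²/14.90 + (30−26.66)²/26.66 + (5−7.56)²/7.56 + (10−4.10)²/4.10 + (4−7.34)²/7.34 = 13.8563
df = 2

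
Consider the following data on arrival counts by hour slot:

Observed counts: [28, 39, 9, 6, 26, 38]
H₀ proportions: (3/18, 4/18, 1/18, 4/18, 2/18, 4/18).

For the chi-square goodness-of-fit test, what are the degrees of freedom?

df = k − 1 = 6 − 1 = 5

degrees of freedom = 5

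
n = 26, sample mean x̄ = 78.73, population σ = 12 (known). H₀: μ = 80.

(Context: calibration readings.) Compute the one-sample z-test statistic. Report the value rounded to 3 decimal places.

test statistic = -0.540

SE = σ/√n = 12/√26 = 2.3534
z = (x̄−μ₀)/SE = (78.73−80)/2.3534 = -0.5396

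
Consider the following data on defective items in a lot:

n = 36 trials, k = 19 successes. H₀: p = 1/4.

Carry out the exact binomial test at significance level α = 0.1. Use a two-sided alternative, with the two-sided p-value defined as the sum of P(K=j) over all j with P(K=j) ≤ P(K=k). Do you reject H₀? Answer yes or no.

Exact binomial: n=36, k=19, p₀=1/4=0.2500
P(X=j) = C(n,j)·p₀^j·(1−p₀)^(n−j); p = Σ P(X=j) over j with P(X=j) ≤ P(X=19)
p-value (two-sided) = 0.00036
At α=0.1: p < α → reject H₀

reject H₀: yes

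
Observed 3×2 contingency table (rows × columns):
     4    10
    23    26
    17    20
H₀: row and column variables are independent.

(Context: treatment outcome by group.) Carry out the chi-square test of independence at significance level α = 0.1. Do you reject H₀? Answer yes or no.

reject H₀: no

Row totals [14, 49, 37], col totals [44, 56], n=100
χ² = (4−6.16)²/6.16 + (10−7.84)²/7.84 + (23−21.56)²/21.56 + (26−27.44)²/27.44 + (17−16.28)²/16.28 + (20−20.72)²/20.72 = 1.5811
df = 2
p-value (upper-tail) = 0.45359
At α=0.1: p ≥ α → fail to reject H₀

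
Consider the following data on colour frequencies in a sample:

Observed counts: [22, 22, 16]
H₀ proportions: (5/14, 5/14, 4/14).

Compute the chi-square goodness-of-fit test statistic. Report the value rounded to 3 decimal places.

n = 60; E_i = n·p_i = [21.43, 21.43, 17.14]
χ² = (22−21.43)²/21.43 + (22−21.43)²/21.43 + (16−17.14)²/17.14 = 0.1067
df = 2

test statistic = 0.107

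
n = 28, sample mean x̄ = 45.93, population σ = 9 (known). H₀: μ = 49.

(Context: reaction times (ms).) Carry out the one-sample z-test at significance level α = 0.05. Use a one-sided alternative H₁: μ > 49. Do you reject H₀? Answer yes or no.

SE = σ/√n = 9/√28 = 1.7008
z = (x̄−μ₀)/SE = (45.93−49)/1.7008 = -1.8050
p-value (one-sided, H₁ greater) = 0.96446
At α=0.05: p ≥ α → fail to reject H₀

reject H₀: no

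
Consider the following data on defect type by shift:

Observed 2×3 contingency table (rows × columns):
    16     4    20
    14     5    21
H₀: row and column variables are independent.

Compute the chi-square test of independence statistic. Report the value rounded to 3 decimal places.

test statistic = 0.269

Row totals [40, 40], col totals [30, 9, 41], n=80
χ² = (16−15.00)²/15.00 + (4−4.50)²/4.50 + (20−20.50)²/20.50 + (14−15.00)²/15.00 + (5−4.50)²/4.50 + (21−20.50)²/20.50 = 0.2688
df = 2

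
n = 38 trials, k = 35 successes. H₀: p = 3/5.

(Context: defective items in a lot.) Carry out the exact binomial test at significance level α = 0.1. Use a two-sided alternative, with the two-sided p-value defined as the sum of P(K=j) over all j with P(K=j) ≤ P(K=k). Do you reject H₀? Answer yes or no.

Exact binomial: n=38, k=35, p₀=3/5=0.6000
P(X=j) = C(n,j)·p₀^j·(1−p₀)^(n−j); p = Σ P(X=j) over j with P(X=j) ≤ P(X=35)
p-value (two-sided) = 0.00002
At α=0.1: p < α → reject H₀

reject H₀: yes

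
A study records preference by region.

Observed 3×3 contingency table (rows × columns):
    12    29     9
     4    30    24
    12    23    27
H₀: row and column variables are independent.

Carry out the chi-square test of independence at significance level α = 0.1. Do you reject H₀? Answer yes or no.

reject H₀: yes

Row totals [50, 58, 62], col totals [28, 82, 60], n=170
χ² = (12−8.24)²/8.24 + (29−24.12)²/24.12 + (9−17.65)²/17.65 + (4−9.55)²/9.55 + (30−27.98)²/27.98 + (24−20.47)²/20.47 + (12−10.21)²/10.21 + (23−29.91)²/29.91 + (27−21.88)²/21.88 = 14.0339
df = 4
p-value (upper-tail) = 0.00719
At α=0.1: p < α → reject H₀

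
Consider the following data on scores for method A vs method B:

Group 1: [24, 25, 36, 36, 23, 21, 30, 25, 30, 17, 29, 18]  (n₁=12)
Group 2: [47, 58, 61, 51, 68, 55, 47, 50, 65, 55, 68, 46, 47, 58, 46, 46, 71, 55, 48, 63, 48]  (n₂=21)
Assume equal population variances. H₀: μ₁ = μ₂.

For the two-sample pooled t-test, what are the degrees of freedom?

df = n₁ + n₂ − 2 = 12 + 21 − 2 = 31

degrees of freedom = 31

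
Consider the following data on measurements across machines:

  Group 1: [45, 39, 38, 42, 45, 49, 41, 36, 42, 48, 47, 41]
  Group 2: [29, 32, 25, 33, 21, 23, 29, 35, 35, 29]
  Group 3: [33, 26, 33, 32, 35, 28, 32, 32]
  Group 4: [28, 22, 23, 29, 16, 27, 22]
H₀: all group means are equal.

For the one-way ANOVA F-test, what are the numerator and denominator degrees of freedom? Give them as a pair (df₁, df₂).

k = 4 groups, N = 37 total
df = (k−1, N−k) = (4−1, 37−4) = (3, 33)

degrees of freedom = [3, 33]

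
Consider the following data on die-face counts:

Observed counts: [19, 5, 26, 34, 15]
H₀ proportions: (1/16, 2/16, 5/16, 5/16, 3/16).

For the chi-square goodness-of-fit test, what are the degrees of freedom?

df = k − 1 = 5 − 1 = 4

degrees of freedom = 4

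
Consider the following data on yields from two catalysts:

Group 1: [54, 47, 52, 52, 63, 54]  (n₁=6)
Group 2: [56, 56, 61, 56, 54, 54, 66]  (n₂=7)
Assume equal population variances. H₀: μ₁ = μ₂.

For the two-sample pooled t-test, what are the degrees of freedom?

degrees of freedom = 11

df = n₁ + n₂ − 2 = 6 + 7 − 2 = 11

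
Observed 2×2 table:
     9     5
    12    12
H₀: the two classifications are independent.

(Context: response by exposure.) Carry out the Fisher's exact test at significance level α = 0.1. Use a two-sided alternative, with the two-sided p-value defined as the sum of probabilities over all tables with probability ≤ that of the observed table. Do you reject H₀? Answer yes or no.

Margins: r₁=14, r₂=24, c₁=21, c₂=17, n=38
p_obs = C(14,9)·C(24,12)/C(38,21); sum pmf over tables with pmf ≤ p_obs
p-value (two-sided) = 0.50568
At α=0.1: p ≥ α → fail to reject H₀

reject H₀: no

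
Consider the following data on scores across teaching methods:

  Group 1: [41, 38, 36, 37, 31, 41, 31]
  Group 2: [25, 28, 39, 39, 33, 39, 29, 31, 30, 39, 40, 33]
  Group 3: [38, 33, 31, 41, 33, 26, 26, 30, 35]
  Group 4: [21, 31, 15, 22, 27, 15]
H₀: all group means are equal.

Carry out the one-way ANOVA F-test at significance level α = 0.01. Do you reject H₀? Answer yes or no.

reject H₀: yes

Group means [36.43, 33.75, 32.56, 21.83], grand mean 31.882
SSB = Σnᵢ(x̄ᵢ−x̄)² = 796.510; SSW = ΣΣ(x−x̄ᵢ)² = 815.020
MSB = 796.510/3 = 265.5032; MSW = 815.020/30 = 27.1673
F = MSB/MSW = 9.7729
df = (3, 30)
p-value (upper-tail) = 0.00012
At α=0.01: p < α → reject H₀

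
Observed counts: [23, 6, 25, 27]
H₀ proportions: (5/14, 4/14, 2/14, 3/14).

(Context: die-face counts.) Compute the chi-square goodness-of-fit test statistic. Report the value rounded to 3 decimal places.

test statistic = 34.854

n = 81; E_i = n·p_i = [28.93, 23.14, 11.57, 17.36]
χ² = (23−28.93)²/28.93 + (6−23.14)²/23.14 + (25−11.57)²/11.57 + (27−17.36)²/17.36 = 34.8543
df = 3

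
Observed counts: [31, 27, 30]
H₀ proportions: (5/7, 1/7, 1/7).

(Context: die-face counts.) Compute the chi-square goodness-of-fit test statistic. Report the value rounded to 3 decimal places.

n = 88; E_i = n·p_i = [62.86, 12.57, 12.57]
χ² = (31−62.86)²/62.86 + (27−12.57)²/12.57 + (30−12.57)²/12.57 = 56.8682
df = 2

test statistic = 56.868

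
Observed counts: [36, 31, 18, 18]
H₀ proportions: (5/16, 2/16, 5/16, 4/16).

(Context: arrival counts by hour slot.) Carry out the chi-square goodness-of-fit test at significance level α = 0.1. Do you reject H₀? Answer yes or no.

n = 103; E_i = n·p_i = [32.19, 12.88, 32.19, 25.75]
χ² = (36−32.19)²/32.19 + (31−12.88)²/12.88 + (18−32.19)²/32.19 + (18−25.75)²/25.75 = 34.5534
df = 3
p-value (upper-tail) = 0.00000
At α=0.1: p < α → reject H₀

reject H₀: yes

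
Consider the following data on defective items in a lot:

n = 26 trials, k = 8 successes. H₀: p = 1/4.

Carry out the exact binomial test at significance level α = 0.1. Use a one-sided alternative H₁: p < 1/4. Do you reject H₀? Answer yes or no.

reject H₀: no

Exact binomial: n=26, k=8, p₀=1/4=0.2500
P(X≤8) from Σ C(n,i)·p₀^i·(1−p₀)^(n−i)
p-value (one-sided, H₁ less) = 0.81955
At α=0.1: p ≥ α → fail to reject H₀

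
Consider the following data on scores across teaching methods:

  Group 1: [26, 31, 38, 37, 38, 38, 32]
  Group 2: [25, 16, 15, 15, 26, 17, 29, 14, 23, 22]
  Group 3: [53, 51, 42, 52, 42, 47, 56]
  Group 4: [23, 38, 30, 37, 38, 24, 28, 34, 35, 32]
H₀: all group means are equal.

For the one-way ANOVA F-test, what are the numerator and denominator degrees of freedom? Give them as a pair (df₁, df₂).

degrees of freedom = [3, 30]

k = 4 groups, N = 34 total
df = (k−1, N−k) = (4−1, 34−4) = (3, 30)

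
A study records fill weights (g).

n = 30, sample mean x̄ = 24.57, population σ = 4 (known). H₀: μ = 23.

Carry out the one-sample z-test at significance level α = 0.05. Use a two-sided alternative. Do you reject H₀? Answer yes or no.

SE = σ/√n = 4/√30 = 0.7303
z = (x̄−μ₀)/SE = (24.57−23)/0.7303 = 2.1498
p-value (two-sided) = 0.03157
At α=0.05: p < α → reject H₀

reject H₀: yes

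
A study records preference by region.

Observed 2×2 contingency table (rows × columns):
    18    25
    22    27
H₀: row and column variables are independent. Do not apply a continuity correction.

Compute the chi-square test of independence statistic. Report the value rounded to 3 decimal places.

test statistic = 0.086

Row totals [43, 49], col totals [40, 52], n=92
χ² = (18−18.70)²/18.70 + (25−24.30)²/24.30 + (22−21.30)²/21.30 + (27−27.70)²/27.70 = 0.0860
df = 1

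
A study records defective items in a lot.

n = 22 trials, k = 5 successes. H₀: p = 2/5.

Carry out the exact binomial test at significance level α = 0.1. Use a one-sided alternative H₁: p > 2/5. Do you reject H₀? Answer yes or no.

Exact binomial: n=22, k=5, p₀=2/5=0.4000
P(X≥5) from Σ C(n,i)·p₀^i·(1−p₀)^(n−i)
p-value (one-sided, H₁ greater) = 0.97342
At α=0.1: p ≥ α → fail to reject H₀

reject H₀: no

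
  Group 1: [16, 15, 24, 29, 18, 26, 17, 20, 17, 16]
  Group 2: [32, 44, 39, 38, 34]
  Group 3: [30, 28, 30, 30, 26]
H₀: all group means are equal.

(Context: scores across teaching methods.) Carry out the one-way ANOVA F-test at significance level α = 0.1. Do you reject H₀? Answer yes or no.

Group means [19.80, 37.40, 28.80], grand mean 26.450
SSB = Σnᵢ(x̄ᵢ−x̄)² = 1069.350; SSW = ΣΣ(x−x̄ᵢ)² = 311.600
MSB = 1069.350/2 = 534.6750; MSW = 311.600/17 = 18.3294
F = MSB/MSW = 29.1703
df = (2, 17)
p-value (upper-tail) = 0.00000
At α=0.1: p < α → reject H₀

reject H₀: yes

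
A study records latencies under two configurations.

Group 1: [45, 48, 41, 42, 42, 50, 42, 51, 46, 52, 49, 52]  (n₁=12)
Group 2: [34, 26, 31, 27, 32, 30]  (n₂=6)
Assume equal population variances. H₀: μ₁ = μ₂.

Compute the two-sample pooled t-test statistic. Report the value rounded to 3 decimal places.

x̄₁=46.667, s₁=4.207, n₁=12
x̄₂=30.000, s₂=3.033, n₂=6
s_p² = [11·4.207² + 5·3.033²]/16 = 15.0417
SE = √(s_p²·(1/12+1/6)) = 1.9392
t = (46.667−30.000)/1.9392 = 8.5947
df = 16

test statistic = 8.595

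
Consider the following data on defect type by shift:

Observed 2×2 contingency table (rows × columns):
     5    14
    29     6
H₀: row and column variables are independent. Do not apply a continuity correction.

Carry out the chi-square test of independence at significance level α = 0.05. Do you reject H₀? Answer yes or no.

Row totals [19, 35], col totals [34, 20], n=54
χ² = (5−11.96)²/11.96 + (14−7.04)²/7.04 + (29−22.04)²/22.04 + (6−12.96)²/12.96 = 16.8826
df = 1
p-value (upper-tail) = 0.00004
At α=0.05: p < α → reject H₀

reject H₀: yes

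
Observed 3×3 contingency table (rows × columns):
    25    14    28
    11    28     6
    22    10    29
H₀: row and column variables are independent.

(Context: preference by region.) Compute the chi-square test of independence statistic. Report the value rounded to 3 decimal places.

Row totals [67, 45, 61], col totals [58, 52, 63], n=173
χ² = (25−22.46)²/22.46 + (14−20.14)²/20.14 + (28−24.40)²/24.40 + (11−15.09)²/15.09 + (28−13.53)²/13.53 + (6−16.39)²/16.39 + (22−20.45)²/20.45 + (10−18.34)²/18.34 + (29−22.21)²/22.21 = 31.8486
df = 4

test statistic = 31.849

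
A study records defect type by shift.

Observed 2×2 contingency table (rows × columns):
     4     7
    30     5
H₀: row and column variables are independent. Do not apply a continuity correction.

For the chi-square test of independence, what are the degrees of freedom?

df = (r−1)(c−1) = (2−1)·(2−1) = 1

degrees of freedom = 1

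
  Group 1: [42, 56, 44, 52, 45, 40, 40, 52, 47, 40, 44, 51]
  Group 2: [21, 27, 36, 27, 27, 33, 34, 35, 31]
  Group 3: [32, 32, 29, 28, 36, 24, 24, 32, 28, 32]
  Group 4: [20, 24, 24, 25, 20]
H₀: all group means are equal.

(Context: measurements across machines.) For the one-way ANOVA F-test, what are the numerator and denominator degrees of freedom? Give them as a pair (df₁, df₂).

k = 4 groups, N = 36 total
df = (k−1, N−k) = (4−1, 36−4) = (3, 32)

degrees of freedom = [3, 32]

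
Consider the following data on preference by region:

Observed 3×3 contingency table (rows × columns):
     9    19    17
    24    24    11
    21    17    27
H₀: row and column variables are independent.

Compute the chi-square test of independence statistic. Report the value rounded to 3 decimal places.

test statistic = 11.535

Row totals [45, 59, 65], col totals [54, 60, 55], n=169
χ² = (9−14.38)²/14.38 + (19−15.98)²/15.98 + (17−14.64)²/14.64 + (24−18.85)²/18.85 + (24−20.95)²/20.95 + (11−19.20)²/19.20 + (21−20.77)²/20.77 + (17−23.08)²/23.08 + (27−21.15)²/21.15 = 11.5352
df = 4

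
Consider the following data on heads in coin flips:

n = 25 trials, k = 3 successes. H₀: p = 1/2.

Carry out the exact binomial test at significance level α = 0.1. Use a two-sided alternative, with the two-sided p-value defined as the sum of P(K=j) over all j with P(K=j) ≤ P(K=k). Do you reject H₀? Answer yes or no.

Exact binomial: n=25, k=3, p₀=1/2=0.5000
P(X=j) = C(n,j)·p₀^j·(1−p₀)^(n−j); p = Σ P(X=j) over j with P(X=j) ≤ P(X=3)
p-value (two-sided) = 0.00016
At α=0.1: p < α → reject H₀

reject H₀: yes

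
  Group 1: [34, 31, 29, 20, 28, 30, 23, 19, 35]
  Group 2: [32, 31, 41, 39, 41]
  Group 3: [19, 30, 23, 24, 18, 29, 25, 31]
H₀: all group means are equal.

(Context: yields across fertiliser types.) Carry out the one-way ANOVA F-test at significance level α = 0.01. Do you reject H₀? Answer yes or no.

reject H₀: yes

Group means [27.67, 36.80, 24.88], grand mean 28.727
SSB = Σnᵢ(x̄ᵢ−x̄)² = 454.689; SSW = ΣΣ(x−x̄ᵢ)² = 531.675
MSB = 454.689/2 = 227.3443; MSW = 531.675/19 = 27.9829
F = MSB/MSW = 8.1244
df = (2, 19)
p-value (upper-tail) = 0.00282
At α=0.01: p < α → reject H₀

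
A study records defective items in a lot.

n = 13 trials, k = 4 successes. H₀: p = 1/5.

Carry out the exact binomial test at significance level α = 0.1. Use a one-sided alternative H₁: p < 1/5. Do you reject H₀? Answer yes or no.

Exact binomial: n=13, k=4, p₀=1/5=0.2000
P(X≤4) from Σ C(n,i)·p₀^i·(1−p₀)^(n−i)
p-value (one-sided, H₁ less) = 0.90087
At α=0.1: p ≥ α → fail to reject H₀

reject H₀: no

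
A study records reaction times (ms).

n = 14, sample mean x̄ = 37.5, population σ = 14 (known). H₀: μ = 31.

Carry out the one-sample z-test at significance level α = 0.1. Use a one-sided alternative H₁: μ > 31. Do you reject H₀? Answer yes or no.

SE = σ/√n = 14/√14 = 3.7417
z = (x̄−μ₀)/SE = (37.5−31)/3.7417 = 1.7372
p-value (one-sided, H₁ greater) = 0.04118
At α=0.1: p < α → reject H₀

reject H₀: yes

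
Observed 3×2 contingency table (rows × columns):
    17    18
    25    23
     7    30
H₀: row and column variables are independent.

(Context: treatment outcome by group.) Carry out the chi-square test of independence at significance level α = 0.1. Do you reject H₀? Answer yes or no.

Row totals [35, 48, 37], col totals [49, 71], n=120
χ² = (17−14.29)²/14.29 + (18−20.71)²/20.71 + (25−19.60)²/19.60 + (23−28.40)²/28.40 + (7−15.11)²/15.11 + (30−21.89)²/21.89 = 10.7367
df = 2
p-value (upper-tail) = 0.00466
At α=0.1: p < α → reject H₀

reject H₀: yes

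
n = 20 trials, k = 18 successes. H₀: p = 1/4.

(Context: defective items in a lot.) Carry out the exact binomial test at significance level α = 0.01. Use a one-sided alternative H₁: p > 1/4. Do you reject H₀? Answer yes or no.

reject H₀: yes

Exact binomial: n=20, k=18, p₀=1/4=0.2500
P(X≥18) from Σ C(n,i)·p₀^i·(1−p₀)^(n−i)
p-value (one-sided, H₁ greater) = 0.00000
At α=0.01: p < α → reject H₀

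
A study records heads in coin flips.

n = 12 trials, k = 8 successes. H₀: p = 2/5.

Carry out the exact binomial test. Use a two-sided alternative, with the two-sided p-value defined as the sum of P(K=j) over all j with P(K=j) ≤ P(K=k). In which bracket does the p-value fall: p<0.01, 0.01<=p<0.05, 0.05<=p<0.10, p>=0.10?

p-value bracket: 0.05<=p<0.10

Exact binomial: n=12, k=8, p₀=2/5=0.4000
P(X=j) = C(n,j)·p₀^j·(1−p₀)^(n−j); p = Σ P(X=j) over j with P(X=j) ≤ P(X=8)
p-value (two-sided) = 0.07690
→ bracket: 0.05<=p<0.10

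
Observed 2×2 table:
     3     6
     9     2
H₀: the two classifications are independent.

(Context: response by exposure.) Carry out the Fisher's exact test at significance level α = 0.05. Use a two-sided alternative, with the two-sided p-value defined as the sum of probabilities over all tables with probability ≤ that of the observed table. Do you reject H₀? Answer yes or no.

reject H₀: no

Margins: r₁=9, r₂=11, c₁=12, c₂=8, n=20
p_obs = C(9,3)·C(11,9)/C(20,12); sum pmf over tables with pmf ≤ p_obs
p-value (two-sided) = 0.06478
At α=0.05: p ≥ α → fail to reject H₀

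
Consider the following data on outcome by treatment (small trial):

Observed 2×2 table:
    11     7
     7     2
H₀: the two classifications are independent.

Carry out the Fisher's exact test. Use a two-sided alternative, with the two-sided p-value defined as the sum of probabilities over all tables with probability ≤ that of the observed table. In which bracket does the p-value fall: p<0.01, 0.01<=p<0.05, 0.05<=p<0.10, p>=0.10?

Margins: r₁=18, r₂=9, c₁=18, c₂=9, n=27
p_obs = C(18,11)·C(9,7)/C(27,18); sum pmf over tables with pmf ≤ p_obs
p-value (two-sided) = 0.66729
→ bracket: p>=0.10

p-value bracket: p>=0.10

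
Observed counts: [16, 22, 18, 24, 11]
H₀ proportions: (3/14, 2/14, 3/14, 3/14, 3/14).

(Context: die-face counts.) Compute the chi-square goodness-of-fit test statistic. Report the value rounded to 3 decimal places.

n = 91; E_i = n·p_i = [19.50, 13.00, 19.50, 19.50, 19.50]
χ² = (16−19.50)²/19.50 + (22−13.00)²/13.00 + (18−19.50)²/19.50 + (24−19.50)²/19.50 + (11−19.50)²/19.50 = 11.7179
df = 4

test statistic = 11.718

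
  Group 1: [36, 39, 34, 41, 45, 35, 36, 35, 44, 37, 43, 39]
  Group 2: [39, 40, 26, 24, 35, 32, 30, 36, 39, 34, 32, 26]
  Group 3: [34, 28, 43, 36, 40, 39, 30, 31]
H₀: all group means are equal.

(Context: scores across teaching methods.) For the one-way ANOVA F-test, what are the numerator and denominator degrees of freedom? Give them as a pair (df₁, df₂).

degrees of freedom = [2, 29]

k = 3 groups, N = 32 total
df = (k−1, N−k) = (3−1, 32−3) = (2, 29)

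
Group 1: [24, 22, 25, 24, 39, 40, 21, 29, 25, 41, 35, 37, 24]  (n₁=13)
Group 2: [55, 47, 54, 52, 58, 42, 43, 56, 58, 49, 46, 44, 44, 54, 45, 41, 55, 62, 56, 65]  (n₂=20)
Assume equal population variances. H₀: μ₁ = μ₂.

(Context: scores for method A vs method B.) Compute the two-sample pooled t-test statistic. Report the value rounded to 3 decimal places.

test statistic = -8.398

x̄₁=29.692, s₁=7.521, n₁=13
x̄₂=51.300, s₂=7.027, n₂=20
s_p² = [12·7.521² + 19·7.027²]/31 = 52.1603
SE = √(s_p²·(1/13+1/20)) = 2.5730
t = (29.692−51.300)/2.5730 = -8.3978
df = 31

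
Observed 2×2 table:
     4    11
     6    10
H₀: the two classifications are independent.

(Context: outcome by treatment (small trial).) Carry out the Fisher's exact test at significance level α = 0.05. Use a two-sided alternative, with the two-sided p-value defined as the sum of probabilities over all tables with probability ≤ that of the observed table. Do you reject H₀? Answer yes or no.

Margins: r₁=15, r₂=16, c₁=10, c₂=21, n=31
p_obs = C(15,4)·C(16,6)/C(31,10); sum pmf over tables with pmf ≤ p_obs
p-value (two-sided) = 0.70425
At α=0.05: p ≥ α → fail to reject H₀

reject H₀: no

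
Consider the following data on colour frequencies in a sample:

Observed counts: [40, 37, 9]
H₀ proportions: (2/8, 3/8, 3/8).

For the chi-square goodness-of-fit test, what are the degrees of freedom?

df = k − 1 = 3 − 1 = 2

degrees of freedom = 2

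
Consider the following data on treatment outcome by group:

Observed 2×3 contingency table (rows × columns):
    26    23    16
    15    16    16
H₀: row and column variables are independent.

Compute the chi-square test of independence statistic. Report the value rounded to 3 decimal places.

Row totals [65, 47], col totals [41, 39, 32], n=112
χ² = (26−23.79)²/23.79 + (23−22.63)²/22.63 + (16−18.57)²/18.57 + (15−17.21)²/17.21 + (16−16.37)²/16.37 + (16−13.43)²/13.43 = 1.3496
df = 2

test statistic = 1.350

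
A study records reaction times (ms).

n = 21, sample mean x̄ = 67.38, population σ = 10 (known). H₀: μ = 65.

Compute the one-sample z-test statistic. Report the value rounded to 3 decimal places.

SE = σ/√n = 10/√21 = 2.1822
z = (x̄−μ₀)/SE = (67.38−65)/2.1822 = 1.0907

test statistic = 1.091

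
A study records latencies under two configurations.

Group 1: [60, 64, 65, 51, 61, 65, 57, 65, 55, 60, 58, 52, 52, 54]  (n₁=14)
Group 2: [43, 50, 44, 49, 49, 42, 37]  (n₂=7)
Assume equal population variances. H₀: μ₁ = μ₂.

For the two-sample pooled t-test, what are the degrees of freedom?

degrees of freedom = 19

df = n₁ + n₂ − 2 = 14 + 7 − 2 = 19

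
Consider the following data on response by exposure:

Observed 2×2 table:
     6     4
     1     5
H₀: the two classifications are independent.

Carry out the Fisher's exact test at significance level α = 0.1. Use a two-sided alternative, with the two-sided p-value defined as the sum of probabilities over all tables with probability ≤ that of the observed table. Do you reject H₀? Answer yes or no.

reject H₀: no

Margins: r₁=10, r₂=6, c₁=7, c₂=9, n=16
p_obs = C(10,6)·C(6,1)/C(16,7); sum pmf over tables with pmf ≤ p_obs
p-value (two-sided) = 0.14510
At α=0.1: p ≥ α → fail to reject H₀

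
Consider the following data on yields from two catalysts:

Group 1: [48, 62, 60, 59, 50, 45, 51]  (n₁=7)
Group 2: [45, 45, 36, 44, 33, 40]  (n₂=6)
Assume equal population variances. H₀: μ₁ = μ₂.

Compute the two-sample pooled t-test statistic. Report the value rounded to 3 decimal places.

test statistic = 3.920

x̄₁=53.571, s₁=6.655, n₁=7
x̄₂=40.500, s₂=5.089, n₂=6
s_p² = [6·6.655² + 5·5.089²]/11 = 35.9286
SE = √(s_p²·(1/7+1/6)) = 3.3348
t = (53.571−40.500)/3.3348 = 3.9197
df = 11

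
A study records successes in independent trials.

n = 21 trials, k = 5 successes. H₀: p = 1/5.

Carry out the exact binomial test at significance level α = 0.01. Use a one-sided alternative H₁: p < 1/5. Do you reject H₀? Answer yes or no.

Exact binomial: n=21, k=5, p₀=1/5=0.2000
P(X≤5) from Σ C(n,i)·p₀^i·(1−p₀)^(n−i)
p-value (one-sided, H₁ less) = 0.76930
At α=0.01: p ≥ α → fail to reject H₀

reject H₀: no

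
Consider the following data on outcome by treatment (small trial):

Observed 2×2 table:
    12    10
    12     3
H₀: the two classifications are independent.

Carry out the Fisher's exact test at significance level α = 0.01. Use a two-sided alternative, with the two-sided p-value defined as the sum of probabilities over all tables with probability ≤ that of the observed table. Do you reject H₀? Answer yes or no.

reject H₀: no

Margins: r₁=22, r₂=15, c₁=24, c₂=13, n=37
p_obs = C(22,12)·C(15,12)/C(37,24); sum pmf over tables with pmf ≤ p_obs
p-value (two-sided) = 0.16548
At α=0.01: p ≥ α → fail to reject H₀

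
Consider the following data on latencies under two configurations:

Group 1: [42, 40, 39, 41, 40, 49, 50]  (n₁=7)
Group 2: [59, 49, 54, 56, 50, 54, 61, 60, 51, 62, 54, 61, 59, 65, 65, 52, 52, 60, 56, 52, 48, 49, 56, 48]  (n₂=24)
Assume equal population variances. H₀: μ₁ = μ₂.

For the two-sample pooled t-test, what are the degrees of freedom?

degrees of freedom = 29

df = n₁ + n₂ − 2 = 7 + 24 − 2 = 29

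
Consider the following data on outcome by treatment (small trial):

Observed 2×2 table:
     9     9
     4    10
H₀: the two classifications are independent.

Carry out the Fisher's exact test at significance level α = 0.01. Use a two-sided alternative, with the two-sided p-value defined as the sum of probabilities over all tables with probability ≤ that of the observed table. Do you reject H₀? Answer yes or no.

Margins: r₁=18, r₂=14, c₁=13, c₂=19, n=32
p_obs = C(18,9)·C(14,4)/C(32,13); sum pmf over tables with pmf ≤ p_obs
p-value (two-sided) = 0.28929
At α=0.01: p ≥ α → fail to reject H₀

reject H₀: no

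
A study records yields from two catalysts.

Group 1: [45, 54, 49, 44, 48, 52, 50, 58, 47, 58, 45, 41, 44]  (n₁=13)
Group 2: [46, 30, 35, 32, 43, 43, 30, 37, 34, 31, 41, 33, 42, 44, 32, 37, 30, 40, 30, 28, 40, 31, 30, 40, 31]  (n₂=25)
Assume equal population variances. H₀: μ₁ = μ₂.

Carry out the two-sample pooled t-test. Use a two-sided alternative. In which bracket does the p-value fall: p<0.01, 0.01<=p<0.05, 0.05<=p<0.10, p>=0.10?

p-value bracket: p<0.01

x̄₁=48.846, s₁=5.383, n₁=13
x̄₂=35.600, s₂=5.530, n₂=25
s_p² = [12·5.383² + 24·5.530²]/36 = 30.0470
SE = √(s_p²·(1/13+1/25)) = 1.8744
t = (48.846−35.600)/1.8744 = 7.0671
df = 36
p-value (two-sided) = 0.00000
→ bracket: p<0.01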